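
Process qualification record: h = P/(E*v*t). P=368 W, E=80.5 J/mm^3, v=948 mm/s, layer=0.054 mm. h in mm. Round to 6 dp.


h = 368 / (80.5*948*0.054) = 0.0893 mm


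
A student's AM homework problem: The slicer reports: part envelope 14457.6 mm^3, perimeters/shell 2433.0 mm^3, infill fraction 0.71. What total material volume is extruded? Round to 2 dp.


V_infill = (14457.6 - 2433.0) * 0.71 = 8537.47
V_total = 2433.0 + 8537.47 = 10970.47 mm^3


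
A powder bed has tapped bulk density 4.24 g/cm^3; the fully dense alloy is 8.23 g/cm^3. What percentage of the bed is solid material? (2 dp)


Packing = (4.24/8.23)*100 = 51.52 %


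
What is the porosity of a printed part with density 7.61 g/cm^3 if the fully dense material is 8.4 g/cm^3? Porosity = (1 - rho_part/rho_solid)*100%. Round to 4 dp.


Porosity = (1-7.61/8.4)*100 = 9.4048 %


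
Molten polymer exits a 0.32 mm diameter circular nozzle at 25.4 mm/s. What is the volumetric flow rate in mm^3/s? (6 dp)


A = pi*(0.32/2)^2 = 0.08042477 mm^2
Q = 0.08042477 * 25.4 = 2.042789 mm^3/s


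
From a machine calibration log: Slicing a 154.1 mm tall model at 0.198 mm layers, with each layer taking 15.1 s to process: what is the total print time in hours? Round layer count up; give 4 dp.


Layers = ceil(154.1/0.198) = 779
t = 779 * 15.1 / 3600 = 3.2675 hrs


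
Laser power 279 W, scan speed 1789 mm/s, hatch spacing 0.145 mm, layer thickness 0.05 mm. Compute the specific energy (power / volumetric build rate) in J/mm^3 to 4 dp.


Build rate = 1789 * 0.145 * 0.05 = 12.97025 mm^3/s
SE = 279 / 12.97025 = 21.5108 J/mm^3


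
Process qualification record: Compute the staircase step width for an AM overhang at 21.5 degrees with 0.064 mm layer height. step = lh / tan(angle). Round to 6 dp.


step = 0.064 / tan(21.5) = 0.162473 mm


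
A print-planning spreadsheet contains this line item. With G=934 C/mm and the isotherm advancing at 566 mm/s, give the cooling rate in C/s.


CR = 934 * 566 = 528644 C/s


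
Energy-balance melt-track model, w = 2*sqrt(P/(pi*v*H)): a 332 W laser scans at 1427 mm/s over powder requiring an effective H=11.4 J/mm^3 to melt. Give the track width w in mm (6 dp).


w = 2*sqrt(332/(pi*1427*11.4)) = 0.161198 mm


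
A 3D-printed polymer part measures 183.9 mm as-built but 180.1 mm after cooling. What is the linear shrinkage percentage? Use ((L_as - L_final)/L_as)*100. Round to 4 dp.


Shrinkage = ((183.9-180.1)/183.9)*100 = 2.0663 %


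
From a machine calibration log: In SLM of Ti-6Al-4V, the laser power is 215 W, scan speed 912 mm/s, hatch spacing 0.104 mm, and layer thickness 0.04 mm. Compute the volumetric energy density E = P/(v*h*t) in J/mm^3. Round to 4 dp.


E = 215 / (912*0.104*0.04) = 56.6696 J/mm^3


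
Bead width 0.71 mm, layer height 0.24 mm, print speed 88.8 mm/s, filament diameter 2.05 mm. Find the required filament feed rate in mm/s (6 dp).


Q = 0.71 * 0.24 * 88.8 = 15.13152 mm^3/s
A_fil = pi*(2.05/2)^2 = 3.30063578 mm^2
v_feed = 15.13152 / 3.30063578 = 4.584426 mm/s


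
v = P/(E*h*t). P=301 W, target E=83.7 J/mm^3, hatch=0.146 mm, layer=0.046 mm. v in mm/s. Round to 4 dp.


v = 301 / (83.7*0.146*0.046) = 535.4641 mm/s


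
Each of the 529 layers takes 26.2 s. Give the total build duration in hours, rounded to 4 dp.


t = 529 * 26.2 / 3600 = 3.8499 hrs


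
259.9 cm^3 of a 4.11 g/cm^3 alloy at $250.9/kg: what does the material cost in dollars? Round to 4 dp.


Mass = 259.9*4.11/1000 = 1.068189 kg
Cost = 1.068189 * 250.9 = 268.0086 $


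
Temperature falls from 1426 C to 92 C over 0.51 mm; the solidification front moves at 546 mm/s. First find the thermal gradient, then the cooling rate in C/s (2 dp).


G = (1426-92)/0.51 = 2615.68627451 C/mm
CR = 2615.68627451 * 546 = 1428164.71 C/s


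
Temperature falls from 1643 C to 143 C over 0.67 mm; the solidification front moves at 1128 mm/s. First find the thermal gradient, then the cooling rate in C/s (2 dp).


G = (1643-143)/0.67 = 2238.80597015 C/mm
CR = 2238.80597015 * 1128 = 2525373.13 C/s


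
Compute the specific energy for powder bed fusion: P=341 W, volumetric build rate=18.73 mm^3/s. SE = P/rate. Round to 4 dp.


SE = 341 / 18.73 = 18.2061 J/mm^3


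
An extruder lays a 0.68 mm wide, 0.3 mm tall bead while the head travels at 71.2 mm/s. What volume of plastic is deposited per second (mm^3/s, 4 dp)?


Rate = 0.68 * 0.3 * 71.2 = 14.5248 mm^3/s


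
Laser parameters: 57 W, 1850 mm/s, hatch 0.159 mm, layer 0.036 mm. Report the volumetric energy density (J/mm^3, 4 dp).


E = 57 / (1850*0.159*0.036) = 5.3827 J/mm^3


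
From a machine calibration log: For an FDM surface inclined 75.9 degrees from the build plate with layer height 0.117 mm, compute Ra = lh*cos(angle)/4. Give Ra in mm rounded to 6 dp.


Ra = 0.117 * cos(75.9) / 4 = 0.007126 mm


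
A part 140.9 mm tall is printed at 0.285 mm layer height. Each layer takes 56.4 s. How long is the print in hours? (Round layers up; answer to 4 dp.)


Layers = ceil(140.9/0.285) = 495
t = 495 * 56.4 / 3600 = 7.755 hrs


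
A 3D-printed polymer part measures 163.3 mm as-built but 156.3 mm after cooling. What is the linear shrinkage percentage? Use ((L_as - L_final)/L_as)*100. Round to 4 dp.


Shrinkage = ((163.3-156.3)/163.3)*100 = 4.2866 %


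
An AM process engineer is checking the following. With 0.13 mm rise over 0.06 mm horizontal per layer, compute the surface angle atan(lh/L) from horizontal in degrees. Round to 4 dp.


angle = atan(0.13/0.06) = 65.2249 degrees


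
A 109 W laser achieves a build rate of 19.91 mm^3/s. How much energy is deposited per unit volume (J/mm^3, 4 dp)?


SE = 109 / 19.91 = 5.4746 J/mm^3


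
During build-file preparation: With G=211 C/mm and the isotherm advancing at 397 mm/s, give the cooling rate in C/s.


CR = 211 * 397 = 83767 C/s


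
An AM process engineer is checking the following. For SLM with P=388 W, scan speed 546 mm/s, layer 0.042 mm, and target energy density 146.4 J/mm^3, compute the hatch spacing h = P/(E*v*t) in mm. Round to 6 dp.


h = 388 / (146.4*546*0.042) = 0.115571 mm


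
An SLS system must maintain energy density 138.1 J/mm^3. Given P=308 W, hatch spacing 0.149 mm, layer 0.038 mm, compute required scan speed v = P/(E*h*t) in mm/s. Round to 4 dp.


v = 308 / (138.1*0.149*0.038) = 393.9011 mm/s


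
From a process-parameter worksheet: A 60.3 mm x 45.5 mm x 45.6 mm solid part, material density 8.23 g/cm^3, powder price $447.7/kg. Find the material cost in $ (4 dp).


V = 60.3 * 45.5 * 45.6 = 125110.44 mm^3 = 125.11044 cm^3
Mass = 125.11044 * 8.23 / 1000 = 1.02965892 kg
Cost = 1.02965892 * 447.7 = 460.9783 $


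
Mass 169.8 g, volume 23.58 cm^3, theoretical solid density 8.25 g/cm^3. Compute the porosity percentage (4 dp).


rho_part = 169.8 / 23.58 = 7.20101781 g/cm^3
Porosity = (1 - 7.20101781/8.25)*100 = 12.7149 %


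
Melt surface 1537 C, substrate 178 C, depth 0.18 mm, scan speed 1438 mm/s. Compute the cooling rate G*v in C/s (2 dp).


G = (1537-178)/0.18 = 7550.0 C/mm
CR = 7550.0 * 1438 = 10856900.0 C/s


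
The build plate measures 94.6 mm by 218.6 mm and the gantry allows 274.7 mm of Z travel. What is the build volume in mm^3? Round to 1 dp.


V = 94.6 * 218.6 * 274.7 = 5680675.1 mm^3


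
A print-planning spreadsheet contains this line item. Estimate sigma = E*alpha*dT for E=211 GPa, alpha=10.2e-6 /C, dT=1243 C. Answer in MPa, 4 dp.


sigma = 211*1000 * 10.2e-6 * 1243 = 2675.1846 MPa


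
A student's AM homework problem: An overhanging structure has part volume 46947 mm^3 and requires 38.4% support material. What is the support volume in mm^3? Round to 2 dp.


V_support = 46947 * 0.384 = 18027.65 mm^3


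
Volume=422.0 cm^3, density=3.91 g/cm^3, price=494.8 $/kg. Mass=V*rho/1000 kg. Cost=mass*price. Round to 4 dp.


Mass = 422.0*3.91/1000 = 1.65002 kg
Cost = 1.65002 * 494.8 = 816.4299 $


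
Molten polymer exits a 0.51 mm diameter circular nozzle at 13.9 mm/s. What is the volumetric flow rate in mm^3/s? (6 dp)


A = pi*(0.51/2)^2 = 0.20428206 mm^2
Q = 0.20428206 * 13.9 = 2.839521 mm^3/s


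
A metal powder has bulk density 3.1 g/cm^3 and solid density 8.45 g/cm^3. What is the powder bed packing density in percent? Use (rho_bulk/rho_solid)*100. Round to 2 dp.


Packing = (3.1/8.45)*100 = 36.69 %


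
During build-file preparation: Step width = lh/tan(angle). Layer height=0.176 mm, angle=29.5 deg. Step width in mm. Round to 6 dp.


step = 0.176 / tan(29.5) = 0.311079 mm


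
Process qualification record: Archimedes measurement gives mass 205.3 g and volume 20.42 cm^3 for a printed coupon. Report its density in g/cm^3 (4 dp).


rho = 205.3 / 20.42 = 10.0539 g/cm^3


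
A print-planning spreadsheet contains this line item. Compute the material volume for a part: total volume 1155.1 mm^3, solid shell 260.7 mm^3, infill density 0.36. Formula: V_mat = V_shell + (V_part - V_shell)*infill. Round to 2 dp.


V_infill = (1155.1 - 260.7) * 0.36 = 321.98
V_total = 260.7 + 321.98 = 582.68 mm^3


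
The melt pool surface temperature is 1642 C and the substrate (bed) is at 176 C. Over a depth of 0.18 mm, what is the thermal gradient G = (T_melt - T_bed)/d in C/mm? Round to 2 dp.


G = (1642-176)/0.18 = 8144.44 C/mm


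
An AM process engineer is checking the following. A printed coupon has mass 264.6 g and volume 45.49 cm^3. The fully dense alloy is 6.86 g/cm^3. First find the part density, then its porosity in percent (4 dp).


rho_part = 264.6 / 45.49 = 5.816663 g/cm^3
Porosity = (1 - 5.816663/6.86)*100 = 15.209 %


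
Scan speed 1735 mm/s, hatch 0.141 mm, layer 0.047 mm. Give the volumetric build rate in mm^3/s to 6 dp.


Rate = 1735 * 0.141 * 0.047 = 11.497845 mm^3/s


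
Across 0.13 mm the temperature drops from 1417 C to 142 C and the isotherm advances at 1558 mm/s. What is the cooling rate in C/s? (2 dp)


G = (1417-142)/0.13 = 9807.69230769 C/mm
CR = 9807.69230769 * 1558 = 15280384.62 C/s


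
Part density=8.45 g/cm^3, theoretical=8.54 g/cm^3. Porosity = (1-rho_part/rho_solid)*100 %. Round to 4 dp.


Porosity = (1-8.45/8.54)*100 = 1.0539 %


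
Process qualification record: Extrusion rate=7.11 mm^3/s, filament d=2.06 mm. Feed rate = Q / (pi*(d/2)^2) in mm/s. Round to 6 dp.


A = pi*(2.06/2)^2 = 3.332916
v = 7.11 / 3.332916 = 2.133267 mm/s


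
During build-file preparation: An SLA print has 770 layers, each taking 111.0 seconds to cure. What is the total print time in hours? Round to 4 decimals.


t = 770 * 111.0 / 3600 = 23.7417 hrs


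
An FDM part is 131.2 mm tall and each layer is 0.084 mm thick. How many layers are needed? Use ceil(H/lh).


Layers = ceil(131.2/0.084) = 1562


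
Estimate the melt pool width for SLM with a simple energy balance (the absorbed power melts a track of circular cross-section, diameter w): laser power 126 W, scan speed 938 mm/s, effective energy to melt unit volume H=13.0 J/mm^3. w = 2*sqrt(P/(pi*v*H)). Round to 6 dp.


w = 2*sqrt(126/(pi*938*13.0)) = 0.114701 mm


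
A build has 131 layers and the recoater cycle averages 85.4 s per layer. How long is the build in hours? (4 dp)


t = 131 * 85.4 / 3600 = 3.1076 hrs


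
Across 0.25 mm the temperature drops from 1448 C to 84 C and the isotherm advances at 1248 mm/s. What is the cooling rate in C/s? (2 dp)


G = (1448-84)/0.25 = 5456.0 C/mm
CR = 5456.0 * 1248 = 6809088.0 C/s


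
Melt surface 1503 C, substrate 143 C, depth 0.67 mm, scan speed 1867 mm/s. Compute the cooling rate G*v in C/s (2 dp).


G = (1503-143)/0.67 = 2029.85074627 C/mm
CR = 2029.85074627 * 1867 = 3789731.34 C/s


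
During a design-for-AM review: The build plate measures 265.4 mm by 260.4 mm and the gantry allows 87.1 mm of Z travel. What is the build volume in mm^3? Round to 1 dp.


V = 265.4 * 260.4 * 87.1 = 6019494.9 mm^3


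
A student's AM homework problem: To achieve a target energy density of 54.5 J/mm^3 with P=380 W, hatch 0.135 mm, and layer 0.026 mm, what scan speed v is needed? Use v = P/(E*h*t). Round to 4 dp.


v = 380 / (54.5*0.135*0.026) = 1986.4607 mm/s


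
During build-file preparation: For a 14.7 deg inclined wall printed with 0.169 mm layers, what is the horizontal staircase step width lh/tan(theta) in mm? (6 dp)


step = 0.169 / tan(14.7) = 0.64419 mm


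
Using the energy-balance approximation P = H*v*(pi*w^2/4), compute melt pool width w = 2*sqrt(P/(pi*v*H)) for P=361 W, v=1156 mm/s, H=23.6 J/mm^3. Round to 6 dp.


w = 2*sqrt(361/(pi*1156*23.6)) = 0.1298 mm


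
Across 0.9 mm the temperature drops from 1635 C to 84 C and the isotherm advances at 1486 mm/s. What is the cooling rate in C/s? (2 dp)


G = (1635-84)/0.9 = 1723.33333333 C/mm
CR = 1723.33333333 * 1486 = 2560873.33 C/s


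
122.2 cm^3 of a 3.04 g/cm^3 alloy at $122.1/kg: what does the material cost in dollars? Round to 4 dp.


Mass = 122.2*3.04/1000 = 0.371488 kg
Cost = 0.371488 * 122.1 = 45.3587 $


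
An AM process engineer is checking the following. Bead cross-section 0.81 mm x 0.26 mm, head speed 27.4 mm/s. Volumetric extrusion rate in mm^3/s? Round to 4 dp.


Rate = 0.81 * 0.26 * 27.4 = 5.7704 mm^3/s


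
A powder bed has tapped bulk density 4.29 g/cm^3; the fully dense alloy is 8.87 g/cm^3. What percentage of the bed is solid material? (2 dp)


Packing = (4.29/8.87)*100 = 48.37 %


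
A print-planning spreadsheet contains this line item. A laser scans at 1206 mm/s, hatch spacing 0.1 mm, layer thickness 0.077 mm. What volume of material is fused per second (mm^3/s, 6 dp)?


Rate = 1206 * 0.1 * 0.077 = 9.2862 mm^3/s


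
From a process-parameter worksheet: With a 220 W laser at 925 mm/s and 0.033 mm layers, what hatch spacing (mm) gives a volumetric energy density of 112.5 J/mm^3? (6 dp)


h = 220 / (112.5*925*0.033) = 0.064064 mm


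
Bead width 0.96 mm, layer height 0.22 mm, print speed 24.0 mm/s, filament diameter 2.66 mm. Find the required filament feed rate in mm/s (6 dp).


Q = 0.96 * 0.22 * 24.0 = 5.0688 mm^3/s
A_fil = pi*(2.66/2)^2 = 5.55716324 mm^2
v_feed = 5.0688 / 5.55716324 = 0.91212 mm/s


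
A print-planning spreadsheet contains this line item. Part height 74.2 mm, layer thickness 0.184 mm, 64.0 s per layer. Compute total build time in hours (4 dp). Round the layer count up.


Layers = ceil(74.2/0.184) = 404
t = 404 * 64.0 / 3600 = 7.1822 hrs


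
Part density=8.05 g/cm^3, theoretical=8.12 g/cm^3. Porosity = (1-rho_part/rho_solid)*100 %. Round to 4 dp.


Porosity = (1-8.05/8.12)*100 = 0.8621 %


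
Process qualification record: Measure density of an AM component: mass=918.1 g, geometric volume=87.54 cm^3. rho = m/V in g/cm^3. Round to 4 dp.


rho = 918.1 / 87.54 = 10.4878 g/cm^3


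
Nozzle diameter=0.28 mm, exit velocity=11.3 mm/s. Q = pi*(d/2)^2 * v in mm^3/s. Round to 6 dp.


A = pi*(0.28/2)^2 = 0.06157522 mm^2
Q = 0.06157522 * 11.3 = 0.6958 mm^3/s


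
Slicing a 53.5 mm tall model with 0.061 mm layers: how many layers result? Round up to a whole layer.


Layers = ceil(53.5/0.061) = 878


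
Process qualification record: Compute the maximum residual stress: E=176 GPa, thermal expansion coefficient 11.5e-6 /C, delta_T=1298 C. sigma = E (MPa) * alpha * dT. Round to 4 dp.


sigma = 176*1000 * 11.5e-6 * 1298 = 2627.152 MPa


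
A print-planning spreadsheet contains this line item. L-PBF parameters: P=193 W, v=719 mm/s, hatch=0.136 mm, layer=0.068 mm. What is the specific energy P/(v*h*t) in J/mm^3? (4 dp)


Build rate = 719 * 0.136 * 0.068 = 6.649312 mm^3/s
SE = 193 / 6.649312 = 29.0256 J/mm^3


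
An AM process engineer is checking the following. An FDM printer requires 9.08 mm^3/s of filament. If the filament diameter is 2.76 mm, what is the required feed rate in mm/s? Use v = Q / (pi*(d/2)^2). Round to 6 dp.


A = pi*(2.76/2)^2 = 5.982849
v = 9.08 / 5.982849 = 1.517672 mm/s


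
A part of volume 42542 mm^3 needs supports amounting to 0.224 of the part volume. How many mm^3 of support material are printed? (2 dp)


V_support = 42542 * 0.224 = 9529.41 mm^3


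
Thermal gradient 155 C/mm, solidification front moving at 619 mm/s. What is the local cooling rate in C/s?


CR = 155 * 619 = 95945 C/s


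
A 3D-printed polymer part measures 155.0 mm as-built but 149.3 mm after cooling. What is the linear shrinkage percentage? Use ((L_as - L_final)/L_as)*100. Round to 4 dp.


Shrinkage = ((155.0-149.3)/155.0)*100 = 3.6774 %


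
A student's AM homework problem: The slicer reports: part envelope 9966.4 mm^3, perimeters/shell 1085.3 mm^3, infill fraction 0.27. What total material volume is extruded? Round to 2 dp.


V_infill = (9966.4 - 1085.3) * 0.27 = 2397.9
V_total = 1085.3 + 2397.9 = 3483.2 mm^3


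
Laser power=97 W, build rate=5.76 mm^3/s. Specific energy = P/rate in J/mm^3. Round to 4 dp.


SE = 97 / 5.76 = 16.8403 J/mm^3


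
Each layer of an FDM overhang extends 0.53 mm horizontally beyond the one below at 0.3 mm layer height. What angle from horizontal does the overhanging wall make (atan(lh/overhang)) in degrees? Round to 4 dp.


angle = atan(0.3/0.53) = 29.5115 degrees


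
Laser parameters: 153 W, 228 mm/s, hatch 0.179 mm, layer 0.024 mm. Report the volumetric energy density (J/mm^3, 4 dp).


E = 153 / (228*0.179*0.024) = 156.2041 J/mm^3


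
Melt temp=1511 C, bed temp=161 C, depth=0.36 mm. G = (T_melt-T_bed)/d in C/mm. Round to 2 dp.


G = (1511-161)/0.36 = 3750.0 C/mm


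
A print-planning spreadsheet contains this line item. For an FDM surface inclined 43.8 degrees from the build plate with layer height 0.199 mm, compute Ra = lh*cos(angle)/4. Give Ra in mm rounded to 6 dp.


Ra = 0.199 * cos(43.8) / 4 = 0.035908 mm


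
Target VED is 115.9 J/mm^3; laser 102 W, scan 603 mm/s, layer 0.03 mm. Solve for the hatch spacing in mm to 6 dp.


h = 102 / (115.9*603*0.03) = 0.048649 mm


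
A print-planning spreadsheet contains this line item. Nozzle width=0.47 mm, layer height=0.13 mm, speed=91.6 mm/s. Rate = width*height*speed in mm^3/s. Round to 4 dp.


Rate = 0.47 * 0.13 * 91.6 = 5.5968 mm^3/s


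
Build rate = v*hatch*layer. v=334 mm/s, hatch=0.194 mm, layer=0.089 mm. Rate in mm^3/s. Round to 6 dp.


Rate = 334 * 0.194 * 0.089 = 5.766844 mm^3/s


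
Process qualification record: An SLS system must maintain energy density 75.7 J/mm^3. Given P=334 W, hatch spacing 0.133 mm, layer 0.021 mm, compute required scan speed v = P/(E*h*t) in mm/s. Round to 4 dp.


v = 334 / (75.7*0.133*0.021) = 1579.7183 mm/s


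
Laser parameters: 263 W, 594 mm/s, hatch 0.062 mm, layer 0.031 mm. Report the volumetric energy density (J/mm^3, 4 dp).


E = 263 / (594*0.062*0.031) = 230.3647 J/mm^3


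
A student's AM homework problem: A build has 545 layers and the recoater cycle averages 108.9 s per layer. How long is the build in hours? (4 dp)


t = 545 * 108.9 / 3600 = 16.4863 hrs


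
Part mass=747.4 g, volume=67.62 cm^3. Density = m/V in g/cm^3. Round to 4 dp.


rho = 747.4 / 67.62 = 11.0529 g/cm^3


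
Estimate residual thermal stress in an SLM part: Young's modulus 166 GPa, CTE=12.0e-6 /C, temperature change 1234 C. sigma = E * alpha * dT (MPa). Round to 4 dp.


sigma = 166*1000 * 12.0e-6 * 1234 = 2458.128 MPa


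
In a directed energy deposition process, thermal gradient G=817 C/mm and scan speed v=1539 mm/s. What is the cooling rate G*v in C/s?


CR = 817 * 1539 = 1257363 C/s


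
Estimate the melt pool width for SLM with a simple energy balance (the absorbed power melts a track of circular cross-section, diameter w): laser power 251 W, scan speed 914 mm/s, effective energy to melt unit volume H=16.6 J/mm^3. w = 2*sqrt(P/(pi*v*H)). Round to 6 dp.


w = 2*sqrt(251/(pi*914*16.6)) = 0.145133 mm


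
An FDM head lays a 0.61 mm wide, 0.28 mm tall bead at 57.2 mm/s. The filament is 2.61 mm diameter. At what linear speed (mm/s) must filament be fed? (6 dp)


Q = 0.61 * 0.28 * 57.2 = 9.76976 mm^3/s
A_fil = pi*(2.61/2)^2 = 5.35021083 mm^2
v_feed = 9.76976 / 5.35021083 = 1.826051 mm/s


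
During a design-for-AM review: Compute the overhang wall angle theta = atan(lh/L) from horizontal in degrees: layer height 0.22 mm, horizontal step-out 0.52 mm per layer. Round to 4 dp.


angle = atan(0.22/0.52) = 22.9321 degrees


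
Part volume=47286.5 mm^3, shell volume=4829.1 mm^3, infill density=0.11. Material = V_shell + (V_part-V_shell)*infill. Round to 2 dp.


V_infill = (47286.5 - 4829.1) * 0.11 = 4670.31
V_total = 4829.1 + 4670.31 = 9499.41 mm^3


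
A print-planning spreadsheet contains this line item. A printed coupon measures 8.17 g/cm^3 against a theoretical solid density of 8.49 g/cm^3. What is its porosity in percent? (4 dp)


Porosity = (1-8.17/8.49)*100 = 3.7691 %


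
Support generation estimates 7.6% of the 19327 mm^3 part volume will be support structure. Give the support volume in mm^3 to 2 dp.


V_support = 19327 * 0.076 = 1468.85 mm^3


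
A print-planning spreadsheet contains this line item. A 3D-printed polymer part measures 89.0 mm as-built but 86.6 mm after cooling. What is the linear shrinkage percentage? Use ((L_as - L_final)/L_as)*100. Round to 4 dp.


Shrinkage = ((89.0-86.6)/89.0)*100 = 2.6966 %


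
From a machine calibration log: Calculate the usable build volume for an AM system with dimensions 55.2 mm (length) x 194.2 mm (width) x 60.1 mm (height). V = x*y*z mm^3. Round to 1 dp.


V = 55.2 * 194.2 * 60.1 = 644262.4 mm^3


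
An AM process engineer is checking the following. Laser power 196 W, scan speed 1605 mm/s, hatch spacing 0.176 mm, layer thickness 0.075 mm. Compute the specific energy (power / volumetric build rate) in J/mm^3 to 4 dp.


Build rate = 1605 * 0.176 * 0.075 = 21.186 mm^3/s
SE = 196 / 21.186 = 9.2514 J/mm^3


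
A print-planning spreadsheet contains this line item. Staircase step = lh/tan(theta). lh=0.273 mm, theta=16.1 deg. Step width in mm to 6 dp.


step = 0.273 / tan(16.1) = 0.945831 mm


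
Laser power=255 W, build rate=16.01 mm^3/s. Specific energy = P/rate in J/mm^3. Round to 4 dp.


SE = 255 / 16.01 = 15.9275 J/mm^3


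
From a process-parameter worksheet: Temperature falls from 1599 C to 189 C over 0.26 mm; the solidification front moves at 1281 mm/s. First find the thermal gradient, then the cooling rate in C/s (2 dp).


G = (1599-189)/0.26 = 5423.07692308 C/mm
CR = 5423.07692308 * 1281 = 6946961.54 C/s


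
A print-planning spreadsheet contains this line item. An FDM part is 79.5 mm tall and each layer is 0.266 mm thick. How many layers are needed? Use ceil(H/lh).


Layers = ceil(79.5/0.266) = 299


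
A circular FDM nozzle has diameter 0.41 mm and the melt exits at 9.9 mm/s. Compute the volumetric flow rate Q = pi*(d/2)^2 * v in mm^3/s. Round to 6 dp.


A = pi*(0.41/2)^2 = 0.13202543 mm^2
Q = 0.13202543 * 9.9 = 1.307052 mm^3/s


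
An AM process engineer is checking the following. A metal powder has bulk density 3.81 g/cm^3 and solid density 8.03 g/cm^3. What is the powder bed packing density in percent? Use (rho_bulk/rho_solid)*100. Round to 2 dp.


Packing = (3.81/8.03)*100 = 47.45 %


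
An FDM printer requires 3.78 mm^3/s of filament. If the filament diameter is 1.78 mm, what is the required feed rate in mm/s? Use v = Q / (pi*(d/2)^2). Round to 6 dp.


A = pi*(1.78/2)^2 = 2.488456
v = 3.78 / 2.488456 = 1.519014 mm/s


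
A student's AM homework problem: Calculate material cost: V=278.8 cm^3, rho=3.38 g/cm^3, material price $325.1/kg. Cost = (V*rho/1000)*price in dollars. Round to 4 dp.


Mass = 278.8*3.38/1000 = 0.942344 kg
Cost = 0.942344 * 325.1 = 306.356 $


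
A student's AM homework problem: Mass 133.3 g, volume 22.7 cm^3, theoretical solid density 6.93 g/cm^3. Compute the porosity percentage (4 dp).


rho_part = 133.3 / 22.7 = 5.8722467 g/cm^3
Porosity = (1 - 5.8722467/6.93)*100 = 15.2634 %


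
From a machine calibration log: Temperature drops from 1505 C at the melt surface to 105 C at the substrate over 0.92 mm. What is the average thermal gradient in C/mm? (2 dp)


G = (1505-105)/0.92 = 1521.74 C/mm


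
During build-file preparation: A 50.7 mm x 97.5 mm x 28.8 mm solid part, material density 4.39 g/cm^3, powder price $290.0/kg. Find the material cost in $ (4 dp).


V = 50.7 * 97.5 * 28.8 = 142365.6 mm^3 = 142.3656 cm^3
Mass = 142.3656 * 4.39 / 1000 = 0.62498498 kg
Cost = 0.62498498 * 290.0 = 181.2456 $


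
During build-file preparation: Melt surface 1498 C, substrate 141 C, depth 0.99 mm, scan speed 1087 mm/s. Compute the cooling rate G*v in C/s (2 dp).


G = (1498-141)/0.99 = 1370.70707071 C/mm
CR = 1370.70707071 * 1087 = 1489958.59 C/s


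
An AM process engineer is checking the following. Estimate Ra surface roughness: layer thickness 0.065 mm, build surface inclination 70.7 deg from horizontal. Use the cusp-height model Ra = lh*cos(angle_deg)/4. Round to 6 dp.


Ra = 0.065 * cos(70.7) / 4 = 0.005371 mm


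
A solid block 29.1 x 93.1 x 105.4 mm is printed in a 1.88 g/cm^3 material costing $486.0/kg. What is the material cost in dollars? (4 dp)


V = 29.1 * 93.1 * 105.4 = 285550.734 mm^3 = 285.550734 cm^3
Mass = 285.550734 * 1.88 / 1000 = 0.53683538 kg
Cost = 0.53683538 * 486.0 = 260.902 $


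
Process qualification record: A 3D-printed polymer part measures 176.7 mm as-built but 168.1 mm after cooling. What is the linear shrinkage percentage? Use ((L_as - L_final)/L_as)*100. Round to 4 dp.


Shrinkage = ((176.7-168.1)/176.7)*100 = 4.867 %


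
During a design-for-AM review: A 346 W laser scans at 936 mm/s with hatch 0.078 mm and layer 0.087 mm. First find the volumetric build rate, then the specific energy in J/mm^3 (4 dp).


Build rate = 936 * 0.078 * 0.087 = 6.351696 mm^3/s
SE = 346 / 6.351696 = 54.4736 J/mm^3


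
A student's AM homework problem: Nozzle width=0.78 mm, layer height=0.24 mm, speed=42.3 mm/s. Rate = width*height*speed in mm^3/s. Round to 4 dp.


Rate = 0.78 * 0.24 * 42.3 = 7.9186 mm^3/s


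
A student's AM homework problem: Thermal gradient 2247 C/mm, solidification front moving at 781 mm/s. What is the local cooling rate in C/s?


CR = 2247 * 781 = 1754907 C/s


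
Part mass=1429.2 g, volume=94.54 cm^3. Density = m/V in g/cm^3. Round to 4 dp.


rho = 1429.2 / 94.54 = 15.1174 g/cm^3


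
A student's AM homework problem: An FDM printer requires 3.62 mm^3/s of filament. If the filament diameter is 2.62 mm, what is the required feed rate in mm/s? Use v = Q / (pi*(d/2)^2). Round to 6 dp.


A = pi*(2.62/2)^2 = 5.391287
v = 3.62 / 5.391287 = 0.671454 mm/s


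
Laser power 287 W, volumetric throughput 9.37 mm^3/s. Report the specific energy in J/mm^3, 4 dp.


SE = 287 / 9.37 = 30.6297 J/mm^3


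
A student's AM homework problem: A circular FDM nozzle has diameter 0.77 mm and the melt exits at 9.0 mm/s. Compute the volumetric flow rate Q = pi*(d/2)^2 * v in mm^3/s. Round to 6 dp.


A = pi*(0.77/2)^2 = 0.46566257 mm^2
Q = 0.46566257 * 9.0 = 4.190963 mm^3/s


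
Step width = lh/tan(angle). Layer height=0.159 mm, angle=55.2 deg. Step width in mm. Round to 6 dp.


step = 0.159 / tan(55.2) = 0.110508 mm


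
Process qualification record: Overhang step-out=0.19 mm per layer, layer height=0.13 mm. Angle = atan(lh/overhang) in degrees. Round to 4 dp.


angle = atan(0.13/0.19) = 34.3803 degrees


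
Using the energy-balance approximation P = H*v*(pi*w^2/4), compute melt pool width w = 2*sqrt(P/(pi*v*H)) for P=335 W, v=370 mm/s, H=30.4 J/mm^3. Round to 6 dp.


w = 2*sqrt(335/(pi*370*30.4)) = 0.194733 mm


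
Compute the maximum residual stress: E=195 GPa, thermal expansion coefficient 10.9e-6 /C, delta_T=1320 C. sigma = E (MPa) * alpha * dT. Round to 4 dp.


sigma = 195*1000 * 10.9e-6 * 1320 = 2805.66 MPa


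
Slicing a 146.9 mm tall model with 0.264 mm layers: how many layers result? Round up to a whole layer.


Layers = ceil(146.9/0.264) = 557


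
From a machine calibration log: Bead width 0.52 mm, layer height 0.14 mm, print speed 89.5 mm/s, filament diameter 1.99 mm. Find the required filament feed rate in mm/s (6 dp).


Q = 0.52 * 0.14 * 89.5 = 6.5156 mm^3/s
A_fil = pi*(1.99/2)^2 = 3.11025527 mm^2
v_feed = 6.5156 / 3.11025527 = 2.094876 mm/s


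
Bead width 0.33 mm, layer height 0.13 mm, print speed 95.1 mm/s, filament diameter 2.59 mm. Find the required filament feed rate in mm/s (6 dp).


Q = 0.33 * 0.13 * 95.1 = 4.07979 mm^3/s
A_fil = pi*(2.59/2)^2 = 5.26852942 mm^2
v_feed = 4.07979 / 5.26852942 = 0.77437 mm/s


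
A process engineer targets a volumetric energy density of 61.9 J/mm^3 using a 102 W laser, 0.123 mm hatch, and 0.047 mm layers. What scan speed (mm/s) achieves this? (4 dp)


v = 102 / (61.9*0.123*0.047) = 285.0405 mm/s


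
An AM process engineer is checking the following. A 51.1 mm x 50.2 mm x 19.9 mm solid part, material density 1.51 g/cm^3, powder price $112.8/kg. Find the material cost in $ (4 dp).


V = 51.1 * 50.2 * 19.9 = 51047.878 mm^3 = 51.047878 cm^3
Mass = 51.047878 * 1.51 / 1000 = 0.0770823 kg
Cost = 0.0770823 * 112.8 = 8.6949 $


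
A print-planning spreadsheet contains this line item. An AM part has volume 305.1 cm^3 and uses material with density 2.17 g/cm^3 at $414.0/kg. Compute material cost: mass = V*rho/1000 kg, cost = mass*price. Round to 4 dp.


Mass = 305.1*2.17/1000 = 0.662067 kg
Cost = 0.662067 * 414.0 = 274.0957 $


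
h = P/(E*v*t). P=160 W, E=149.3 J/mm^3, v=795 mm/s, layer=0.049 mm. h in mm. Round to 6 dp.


h = 160 / (149.3*795*0.049) = 0.02751 mm


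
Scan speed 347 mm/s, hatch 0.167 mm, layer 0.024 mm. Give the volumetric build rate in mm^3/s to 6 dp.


Rate = 347 * 0.167 * 0.024 = 1.390776 mm^3/s


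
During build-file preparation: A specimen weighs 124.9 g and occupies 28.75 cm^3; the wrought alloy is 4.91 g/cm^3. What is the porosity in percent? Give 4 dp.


rho_part = 124.9 / 28.75 = 4.34434783 g/cm^3
Porosity = (1 - 4.34434783/4.91)*100 = 11.5204 %


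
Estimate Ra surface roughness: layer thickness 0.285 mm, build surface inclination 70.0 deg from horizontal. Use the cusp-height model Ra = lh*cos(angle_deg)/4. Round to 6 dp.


Ra = 0.285 * cos(70.0) / 4 = 0.024369 mm


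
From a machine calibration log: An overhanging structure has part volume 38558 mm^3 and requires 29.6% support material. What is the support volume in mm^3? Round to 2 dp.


V_support = 38558 * 0.296 = 11413.17 mm^3


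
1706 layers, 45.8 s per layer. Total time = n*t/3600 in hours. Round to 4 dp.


t = 1706 * 45.8 / 3600 = 21.7041 hrs


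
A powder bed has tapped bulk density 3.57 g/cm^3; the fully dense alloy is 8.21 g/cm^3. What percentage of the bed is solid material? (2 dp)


Packing = (3.57/8.21)*100 = 43.48 %


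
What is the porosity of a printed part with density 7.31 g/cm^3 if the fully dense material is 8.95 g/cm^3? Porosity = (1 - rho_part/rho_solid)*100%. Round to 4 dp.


Porosity = (1-7.31/8.95)*100 = 18.324 %


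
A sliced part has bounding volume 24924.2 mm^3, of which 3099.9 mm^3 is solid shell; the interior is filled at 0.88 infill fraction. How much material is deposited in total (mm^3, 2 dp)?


V_infill = (24924.2 - 3099.9) * 0.88 = 19205.38
V_total = 3099.9 + 19205.38 = 22305.28 mm^3


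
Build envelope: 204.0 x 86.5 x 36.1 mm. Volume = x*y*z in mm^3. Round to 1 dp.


V = 204.0 * 86.5 * 36.1 = 637020.6 mm^3


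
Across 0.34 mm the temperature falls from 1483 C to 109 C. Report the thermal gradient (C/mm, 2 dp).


G = (1483-109)/0.34 = 4041.18 C/mm


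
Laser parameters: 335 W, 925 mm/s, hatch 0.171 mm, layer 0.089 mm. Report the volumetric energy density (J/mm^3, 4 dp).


E = 335 / (925*0.171*0.089) = 23.7967 J/mm^3


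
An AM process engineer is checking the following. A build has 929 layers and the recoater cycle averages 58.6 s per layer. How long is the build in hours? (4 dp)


t = 929 * 58.6 / 3600 = 15.1221 hrs


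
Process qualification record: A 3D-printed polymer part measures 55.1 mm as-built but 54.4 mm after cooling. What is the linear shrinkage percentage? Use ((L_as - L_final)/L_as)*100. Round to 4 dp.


Shrinkage = ((55.1-54.4)/55.1)*100 = 1.2704 %


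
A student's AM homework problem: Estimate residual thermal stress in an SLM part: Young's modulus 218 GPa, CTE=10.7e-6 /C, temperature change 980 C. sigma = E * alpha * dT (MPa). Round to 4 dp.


sigma = 218*1000 * 10.7e-6 * 980 = 2285.948 MPa


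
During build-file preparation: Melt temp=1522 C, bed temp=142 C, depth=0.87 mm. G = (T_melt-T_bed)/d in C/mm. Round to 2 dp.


G = (1522-142)/0.87 = 1586.21 C/mm


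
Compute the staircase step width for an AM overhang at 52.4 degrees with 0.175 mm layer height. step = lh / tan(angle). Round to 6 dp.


step = 0.175 / tan(52.4) = 0.134768 mm


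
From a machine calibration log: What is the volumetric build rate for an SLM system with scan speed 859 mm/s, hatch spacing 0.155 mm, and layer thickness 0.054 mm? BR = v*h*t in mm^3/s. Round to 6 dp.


Rate = 859 * 0.155 * 0.054 = 7.18983 mm^3/s


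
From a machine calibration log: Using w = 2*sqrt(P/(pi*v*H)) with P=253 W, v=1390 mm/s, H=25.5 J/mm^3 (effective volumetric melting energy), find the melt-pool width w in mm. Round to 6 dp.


w = 2*sqrt(253/(pi*1390*25.5)) = 0.095332 mm


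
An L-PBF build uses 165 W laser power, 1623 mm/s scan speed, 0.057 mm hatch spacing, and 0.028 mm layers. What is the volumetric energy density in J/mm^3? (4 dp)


E = 165 / (1623*0.057*0.028) = 63.699 J/mm^3


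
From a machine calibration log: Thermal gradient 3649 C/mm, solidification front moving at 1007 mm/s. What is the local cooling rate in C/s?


CR = 3649 * 1007 = 3674543 C/s


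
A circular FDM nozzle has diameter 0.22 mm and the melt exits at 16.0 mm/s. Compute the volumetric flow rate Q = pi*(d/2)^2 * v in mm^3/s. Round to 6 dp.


A = pi*(0.22/2)^2 = 0.03801327 mm^2
Q = 0.03801327 * 16.0 = 0.608212 mm^3/s


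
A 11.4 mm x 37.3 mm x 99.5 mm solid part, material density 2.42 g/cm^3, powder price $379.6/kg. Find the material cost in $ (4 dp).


V = 11.4 * 37.3 * 99.5 = 42309.39 mm^3 = 42.30939 cm^3
Mass = 42.30939 * 2.42 / 1000 = 0.10238872 kg
Cost = 0.10238872 * 379.6 = 38.8668 $


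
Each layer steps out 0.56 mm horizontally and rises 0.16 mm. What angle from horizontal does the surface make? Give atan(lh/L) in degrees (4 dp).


angle = atan(0.16/0.56) = 15.9454 degrees


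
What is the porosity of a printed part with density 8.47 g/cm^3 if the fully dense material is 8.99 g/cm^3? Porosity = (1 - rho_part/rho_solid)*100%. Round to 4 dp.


Porosity = (1-8.47/8.99)*100 = 5.7842 %


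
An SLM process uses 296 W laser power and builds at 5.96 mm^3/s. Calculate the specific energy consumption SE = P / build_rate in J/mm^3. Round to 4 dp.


SE = 296 / 5.96 = 49.6644 J/mm^3


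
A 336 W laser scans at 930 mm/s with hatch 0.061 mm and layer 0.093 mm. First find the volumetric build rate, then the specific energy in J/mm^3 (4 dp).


Build rate = 930 * 0.061 * 0.093 = 5.27589 mm^3/s
SE = 336 / 5.27589 = 63.6859 J/mm^3


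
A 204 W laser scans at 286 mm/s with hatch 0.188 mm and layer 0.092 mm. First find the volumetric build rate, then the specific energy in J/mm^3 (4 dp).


Build rate = 286 * 0.188 * 0.092 = 4.946656 mm^3/s
SE = 204 / 4.946656 = 41.24 J/mm^3


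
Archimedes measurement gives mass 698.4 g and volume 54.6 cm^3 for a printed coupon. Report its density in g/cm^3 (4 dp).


rho = 698.4 / 54.6 = 12.7912 g/cm^3


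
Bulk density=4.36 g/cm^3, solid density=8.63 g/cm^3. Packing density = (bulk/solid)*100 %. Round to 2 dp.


Packing = (4.36/8.63)*100 = 50.52 %


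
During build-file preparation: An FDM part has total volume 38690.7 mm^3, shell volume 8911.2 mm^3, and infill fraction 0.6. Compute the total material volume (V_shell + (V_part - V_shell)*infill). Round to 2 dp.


V_infill = (38690.7 - 8911.2) * 0.6 = 17867.7
V_total = 8911.2 + 17867.7 = 26778.9 mm^3


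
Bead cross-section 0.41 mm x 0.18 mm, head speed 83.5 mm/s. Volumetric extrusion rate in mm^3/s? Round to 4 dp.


Rate = 0.41 * 0.18 * 83.5 = 6.1623 mm^3/s


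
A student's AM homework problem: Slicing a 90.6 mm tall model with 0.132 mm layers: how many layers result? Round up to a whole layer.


Layers = ceil(90.6/0.132) = 687


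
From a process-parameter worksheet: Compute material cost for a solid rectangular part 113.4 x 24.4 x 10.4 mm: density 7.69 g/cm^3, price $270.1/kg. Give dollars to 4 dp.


V = 113.4 * 24.4 * 10.4 = 28776.384 mm^3 = 28.776384 cm^3
Mass = 28.776384 * 7.69 / 1000 = 0.22129039 kg
Cost = 0.22129039 * 270.1 = 59.7705 $


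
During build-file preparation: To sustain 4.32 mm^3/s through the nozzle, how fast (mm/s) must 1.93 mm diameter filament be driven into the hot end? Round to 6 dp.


A = pi*(1.93/2)^2 = 2.92553
v = 4.32 / 2.92553 = 1.476656 mm/s


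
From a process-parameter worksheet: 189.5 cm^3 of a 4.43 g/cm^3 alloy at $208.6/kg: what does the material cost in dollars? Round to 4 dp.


Mass = 189.5*4.43/1000 = 0.839485 kg
Cost = 0.839485 * 208.6 = 175.1166 $


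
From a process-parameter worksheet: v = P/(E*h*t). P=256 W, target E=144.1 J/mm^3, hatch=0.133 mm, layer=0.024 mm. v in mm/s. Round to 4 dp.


v = 256 / (144.1*0.133*0.024) = 556.5614 mm/s


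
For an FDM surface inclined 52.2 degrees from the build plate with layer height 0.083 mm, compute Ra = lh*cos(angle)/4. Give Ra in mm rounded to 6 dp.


Ra = 0.083 * cos(52.2) / 4 = 0.012718 mm


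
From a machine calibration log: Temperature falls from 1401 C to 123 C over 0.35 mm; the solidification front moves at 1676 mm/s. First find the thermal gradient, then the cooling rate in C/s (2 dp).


G = (1401-123)/0.35 = 3651.42857143 C/mm
CR = 3651.42857143 * 1676 = 6119794.29 C/s


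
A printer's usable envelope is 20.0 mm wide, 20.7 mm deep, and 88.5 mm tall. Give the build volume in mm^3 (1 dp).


V = 20.0 * 20.7 * 88.5 = 36639.0 mm^3


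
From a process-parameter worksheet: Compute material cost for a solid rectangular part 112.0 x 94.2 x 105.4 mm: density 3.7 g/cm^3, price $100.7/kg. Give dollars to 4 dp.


V = 112.0 * 94.2 * 105.4 = 1112012.16 mm^3 = 1112.01216 cm^3
Mass = 1112.01216 * 3.7 / 1000 = 4.11444499 kg
Cost = 4.11444499 * 100.7 = 414.3246 $


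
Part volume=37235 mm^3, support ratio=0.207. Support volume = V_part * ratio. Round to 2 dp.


V_support = 37235 * 0.207 = 7707.65 mm^3


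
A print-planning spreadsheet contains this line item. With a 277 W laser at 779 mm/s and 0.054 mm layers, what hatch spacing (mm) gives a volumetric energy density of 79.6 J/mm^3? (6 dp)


h = 277 / (79.6*779*0.054) = 0.082725 mm


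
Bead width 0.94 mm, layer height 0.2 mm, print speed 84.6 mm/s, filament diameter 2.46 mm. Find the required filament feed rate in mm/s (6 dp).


Q = 0.94 * 0.2 * 84.6 = 15.9048 mm^3/s
A_fil = pi*(2.46/2)^2 = 4.75291553 mm^2
v_feed = 15.9048 / 4.75291553 = 3.346325 mm/s


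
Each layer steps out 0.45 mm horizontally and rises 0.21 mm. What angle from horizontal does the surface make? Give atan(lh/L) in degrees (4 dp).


angle = atan(0.21/0.45) = 25.0169 degrees


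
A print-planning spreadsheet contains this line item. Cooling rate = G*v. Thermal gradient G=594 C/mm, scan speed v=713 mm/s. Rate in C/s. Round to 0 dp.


CR = 594 * 713 = 423522 C/s


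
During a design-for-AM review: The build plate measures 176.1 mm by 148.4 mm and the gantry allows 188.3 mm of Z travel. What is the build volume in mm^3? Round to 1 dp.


V = 176.1 * 148.4 * 188.3 = 4920889.1 mm^3
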